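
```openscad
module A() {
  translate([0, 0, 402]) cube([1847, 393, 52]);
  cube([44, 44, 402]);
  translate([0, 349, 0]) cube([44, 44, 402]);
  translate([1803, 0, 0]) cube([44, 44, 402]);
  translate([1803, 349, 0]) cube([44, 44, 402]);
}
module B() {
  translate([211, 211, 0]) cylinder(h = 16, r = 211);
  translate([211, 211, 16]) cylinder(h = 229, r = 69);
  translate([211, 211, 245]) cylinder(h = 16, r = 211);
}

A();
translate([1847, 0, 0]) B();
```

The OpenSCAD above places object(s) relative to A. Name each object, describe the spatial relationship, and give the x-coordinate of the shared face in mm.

A is a bench. B is a spool. The spool is against the bench's +x side, with their −y faces flush. The x-coordinate of the shared face is 1847 mm.

The bench's +x face and the spool's −x face are both at x = 1847 mm.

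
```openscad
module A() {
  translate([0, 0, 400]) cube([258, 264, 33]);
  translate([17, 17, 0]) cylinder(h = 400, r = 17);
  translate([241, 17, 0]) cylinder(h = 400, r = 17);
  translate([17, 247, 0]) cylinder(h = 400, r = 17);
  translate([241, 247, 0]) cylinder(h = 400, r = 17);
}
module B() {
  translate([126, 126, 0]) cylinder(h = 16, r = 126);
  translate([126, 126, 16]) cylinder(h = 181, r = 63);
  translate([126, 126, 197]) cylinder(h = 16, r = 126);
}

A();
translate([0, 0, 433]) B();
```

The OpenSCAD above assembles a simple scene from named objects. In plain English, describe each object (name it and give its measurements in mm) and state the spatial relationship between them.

A is a four-legged stool. The seat is 258×264 mm, 33 mm thick, top at z = 433 mm. It stands on four round legs, each 34 mm in diameter, from z = 0 to the seat underside, each leg's axis is inset half a diameter from the nearest pair of seat edges (so the leg's bounding box is flush with the corner).

B is a spool: two coaxial disc flanges of radius 126 mm and thickness 16 mm, joined by a core cylinder of radius 63 mm and height 181 mm. The lower flange rests on z = 0 and the three cylinders share a vertical axis.

The spool is on top of the stool.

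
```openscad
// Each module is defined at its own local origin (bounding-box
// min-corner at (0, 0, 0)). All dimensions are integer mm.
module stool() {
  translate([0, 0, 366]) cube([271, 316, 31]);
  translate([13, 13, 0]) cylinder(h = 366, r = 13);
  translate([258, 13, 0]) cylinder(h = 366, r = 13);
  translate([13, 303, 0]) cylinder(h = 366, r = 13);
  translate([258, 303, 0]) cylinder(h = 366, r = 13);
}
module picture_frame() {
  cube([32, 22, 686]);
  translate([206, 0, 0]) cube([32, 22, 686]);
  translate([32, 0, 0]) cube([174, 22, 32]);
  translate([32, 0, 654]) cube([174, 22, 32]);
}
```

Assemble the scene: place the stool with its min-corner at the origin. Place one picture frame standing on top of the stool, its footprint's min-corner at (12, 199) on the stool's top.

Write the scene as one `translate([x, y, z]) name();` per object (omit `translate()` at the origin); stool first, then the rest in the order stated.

stool();
translate([12, 199, 397]) picture_frame();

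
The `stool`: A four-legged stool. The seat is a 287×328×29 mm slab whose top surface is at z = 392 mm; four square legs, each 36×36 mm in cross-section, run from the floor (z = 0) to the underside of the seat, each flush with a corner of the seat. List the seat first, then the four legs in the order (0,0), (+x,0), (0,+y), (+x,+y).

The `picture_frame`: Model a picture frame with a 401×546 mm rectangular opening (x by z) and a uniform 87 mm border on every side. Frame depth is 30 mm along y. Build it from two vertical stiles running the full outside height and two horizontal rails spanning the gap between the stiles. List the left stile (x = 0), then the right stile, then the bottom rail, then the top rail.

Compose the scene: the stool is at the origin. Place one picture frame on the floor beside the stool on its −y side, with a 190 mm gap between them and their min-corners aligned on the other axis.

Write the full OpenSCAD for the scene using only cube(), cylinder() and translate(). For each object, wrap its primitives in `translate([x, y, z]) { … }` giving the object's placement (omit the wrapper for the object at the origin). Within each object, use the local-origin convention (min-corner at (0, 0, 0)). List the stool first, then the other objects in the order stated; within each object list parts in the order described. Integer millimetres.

translate([0, 0, 363]) cube([287, 328, 29]);
cube([36, 36, 363]);
translate([251, 0, 0]) cube([36, 36, 363]);
translate([0, 292, 0]) cube([36, 36, 363]);
translate([251, 292, 0]) cube([36, 36, 363]);
translate([0, -220, 0]) {
  cube([87, 30, 720]);
  translate([488, 0, 0]) cube([87, 30, 720]);
  translate([87, 0, 0]) cube([401, 30, 87]);
  translate([87, 0, 633]) cube([401, 30, 87]);
}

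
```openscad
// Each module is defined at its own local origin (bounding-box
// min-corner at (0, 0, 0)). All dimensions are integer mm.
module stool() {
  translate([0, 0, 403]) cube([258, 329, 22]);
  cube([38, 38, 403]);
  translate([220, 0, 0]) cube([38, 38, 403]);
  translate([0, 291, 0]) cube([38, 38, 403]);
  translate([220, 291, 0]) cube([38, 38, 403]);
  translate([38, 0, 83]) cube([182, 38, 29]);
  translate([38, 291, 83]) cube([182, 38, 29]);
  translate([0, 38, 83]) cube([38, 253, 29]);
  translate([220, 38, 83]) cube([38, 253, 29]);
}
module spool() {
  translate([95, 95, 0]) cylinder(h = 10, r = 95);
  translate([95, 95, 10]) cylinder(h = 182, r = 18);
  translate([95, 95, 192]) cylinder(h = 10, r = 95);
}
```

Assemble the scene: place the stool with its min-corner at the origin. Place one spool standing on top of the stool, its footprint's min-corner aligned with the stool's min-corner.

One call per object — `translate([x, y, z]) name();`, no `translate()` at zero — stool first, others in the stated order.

stool();
translate([0, 0, 425]) spool();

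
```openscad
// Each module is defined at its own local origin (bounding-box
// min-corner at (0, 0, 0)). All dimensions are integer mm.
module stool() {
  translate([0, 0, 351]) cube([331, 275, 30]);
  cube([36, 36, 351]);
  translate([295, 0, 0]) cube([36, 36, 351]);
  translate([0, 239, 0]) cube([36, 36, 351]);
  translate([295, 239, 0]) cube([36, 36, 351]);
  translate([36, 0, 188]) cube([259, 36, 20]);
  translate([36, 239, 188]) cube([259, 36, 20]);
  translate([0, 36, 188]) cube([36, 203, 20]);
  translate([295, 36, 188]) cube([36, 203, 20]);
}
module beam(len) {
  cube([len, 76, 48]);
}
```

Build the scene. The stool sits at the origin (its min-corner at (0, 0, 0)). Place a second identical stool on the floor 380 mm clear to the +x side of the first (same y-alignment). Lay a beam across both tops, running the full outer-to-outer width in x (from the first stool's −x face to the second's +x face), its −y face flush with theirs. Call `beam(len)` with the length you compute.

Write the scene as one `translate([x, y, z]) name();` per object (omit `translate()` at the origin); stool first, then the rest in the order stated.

stool();
translate([711, 0, 0]) stool();
translate([0, 0, 381]) beam(1042);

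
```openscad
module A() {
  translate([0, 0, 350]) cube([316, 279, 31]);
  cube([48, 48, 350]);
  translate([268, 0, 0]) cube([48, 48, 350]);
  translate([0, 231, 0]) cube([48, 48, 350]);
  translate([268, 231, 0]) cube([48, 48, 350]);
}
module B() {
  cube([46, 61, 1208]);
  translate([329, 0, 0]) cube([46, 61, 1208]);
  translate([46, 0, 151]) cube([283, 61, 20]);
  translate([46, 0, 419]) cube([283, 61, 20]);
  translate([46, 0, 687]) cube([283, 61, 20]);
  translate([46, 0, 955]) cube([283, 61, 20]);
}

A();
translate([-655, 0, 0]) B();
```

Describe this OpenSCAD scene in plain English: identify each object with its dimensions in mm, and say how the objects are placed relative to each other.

A is a four-legged stool. The seat is 316×279 mm, 31 mm thick, top at z = 381 mm. It stands on four square legs, each 48×48 mm in cross-section, from z = 0 to the seat underside, each flush with a corner of the seat.

B is a wooden ladder with two side rails of 46×61 mm section and 1208 mm height, set 375 mm apart overall. Between them run 4 rectangular rungs (61 mm deep, 20 mm thick), front faces flush with the rails' −y face. The bottom of the first rung is 151 mm above the floor and each subsequent rung is 268 mm higher than the one below.

The ladder is on the floor beside the stool on its −x side.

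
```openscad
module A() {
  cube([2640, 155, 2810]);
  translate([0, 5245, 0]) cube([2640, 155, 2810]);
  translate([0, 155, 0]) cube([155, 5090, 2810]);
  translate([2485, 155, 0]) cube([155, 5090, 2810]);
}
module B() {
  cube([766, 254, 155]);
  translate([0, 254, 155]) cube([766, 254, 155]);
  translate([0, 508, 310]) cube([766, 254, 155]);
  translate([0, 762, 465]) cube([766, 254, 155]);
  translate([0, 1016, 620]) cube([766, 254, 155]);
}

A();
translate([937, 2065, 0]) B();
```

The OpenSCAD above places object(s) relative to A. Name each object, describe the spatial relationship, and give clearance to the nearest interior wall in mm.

A is a house frame. B is a staircase. The staircase sits inside the house frame, centred. The clearance to the nearest interior wall is 782 mm.

Clearances: x = 782, y = 1910; minimum 782 mm.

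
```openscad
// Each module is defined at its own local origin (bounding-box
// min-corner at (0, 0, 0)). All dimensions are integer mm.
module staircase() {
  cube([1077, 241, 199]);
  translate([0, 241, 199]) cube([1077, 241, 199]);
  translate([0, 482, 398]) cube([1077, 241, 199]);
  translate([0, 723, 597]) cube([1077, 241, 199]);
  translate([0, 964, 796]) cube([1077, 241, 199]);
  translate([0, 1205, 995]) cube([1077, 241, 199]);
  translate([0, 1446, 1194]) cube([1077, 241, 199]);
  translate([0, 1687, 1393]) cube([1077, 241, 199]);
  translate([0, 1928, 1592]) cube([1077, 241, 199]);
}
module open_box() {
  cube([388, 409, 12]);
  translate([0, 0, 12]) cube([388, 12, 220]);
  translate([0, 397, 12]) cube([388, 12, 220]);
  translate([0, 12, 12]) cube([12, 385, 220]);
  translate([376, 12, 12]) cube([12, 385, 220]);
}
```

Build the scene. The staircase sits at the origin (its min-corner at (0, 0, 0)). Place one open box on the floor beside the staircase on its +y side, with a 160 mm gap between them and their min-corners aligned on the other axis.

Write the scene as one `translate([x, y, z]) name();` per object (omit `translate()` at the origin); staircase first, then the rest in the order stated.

staircase();
translate([0, 2329, 0]) open_box();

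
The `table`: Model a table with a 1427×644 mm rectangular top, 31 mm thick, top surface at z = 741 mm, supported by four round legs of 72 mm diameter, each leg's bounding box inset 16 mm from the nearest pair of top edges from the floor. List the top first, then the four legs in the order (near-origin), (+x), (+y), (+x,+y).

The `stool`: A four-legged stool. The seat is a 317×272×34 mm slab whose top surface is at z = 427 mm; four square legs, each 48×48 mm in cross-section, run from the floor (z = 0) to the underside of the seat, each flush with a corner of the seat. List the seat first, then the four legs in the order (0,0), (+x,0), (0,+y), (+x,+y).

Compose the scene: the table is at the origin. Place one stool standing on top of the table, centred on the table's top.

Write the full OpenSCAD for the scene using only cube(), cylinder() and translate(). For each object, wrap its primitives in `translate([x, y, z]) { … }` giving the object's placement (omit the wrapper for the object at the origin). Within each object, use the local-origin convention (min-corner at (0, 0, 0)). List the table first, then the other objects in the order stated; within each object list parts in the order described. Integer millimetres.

translate([0, 0, 710]) cube([1427, 644, 31]);
translate([52, 52, 0]) cylinder(h = 710, r = 36);
translate([1375, 52, 0]) cylinder(h = 710, r = 36);
translate([52, 592, 0]) cylinder(h = 710, r = 36);
translate([1375, 592, 0]) cylinder(h = 710, r = 36);
translate([555, 186, 741]) {
  translate([0, 0, 393]) cube([317, 272, 34]);
  cube([48, 48, 393]);
  translate([269, 0, 0]) cube([48, 48, 393]);
  translate([0, 224, 0]) cube([48, 48, 393]);
  translate([269, 224, 0]) cube([48, 48, 393]);
}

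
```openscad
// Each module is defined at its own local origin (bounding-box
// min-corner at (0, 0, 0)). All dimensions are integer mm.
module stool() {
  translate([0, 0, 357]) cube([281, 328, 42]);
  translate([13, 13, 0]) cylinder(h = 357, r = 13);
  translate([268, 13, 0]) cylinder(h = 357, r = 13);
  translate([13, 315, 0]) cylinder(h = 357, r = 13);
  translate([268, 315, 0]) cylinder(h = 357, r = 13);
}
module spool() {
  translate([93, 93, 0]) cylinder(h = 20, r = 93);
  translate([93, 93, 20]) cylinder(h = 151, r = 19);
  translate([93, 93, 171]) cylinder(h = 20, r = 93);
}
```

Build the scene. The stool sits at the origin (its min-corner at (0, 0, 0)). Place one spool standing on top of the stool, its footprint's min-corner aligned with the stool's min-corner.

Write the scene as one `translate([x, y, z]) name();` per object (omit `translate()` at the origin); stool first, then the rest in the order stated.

stool();
translate([0, 0, 399]) spool();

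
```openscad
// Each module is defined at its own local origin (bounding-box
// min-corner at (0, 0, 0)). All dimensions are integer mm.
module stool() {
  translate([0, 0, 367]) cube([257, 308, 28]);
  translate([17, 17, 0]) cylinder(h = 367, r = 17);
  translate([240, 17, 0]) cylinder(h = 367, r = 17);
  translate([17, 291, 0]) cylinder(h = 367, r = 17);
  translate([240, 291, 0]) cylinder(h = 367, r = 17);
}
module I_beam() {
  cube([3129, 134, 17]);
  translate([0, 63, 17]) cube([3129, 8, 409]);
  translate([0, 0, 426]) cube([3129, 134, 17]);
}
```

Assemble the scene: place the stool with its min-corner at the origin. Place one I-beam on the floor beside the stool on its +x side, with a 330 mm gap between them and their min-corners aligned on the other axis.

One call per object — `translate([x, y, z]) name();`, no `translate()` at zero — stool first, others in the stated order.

stool();
translate([587, 0, 0]) I_beam();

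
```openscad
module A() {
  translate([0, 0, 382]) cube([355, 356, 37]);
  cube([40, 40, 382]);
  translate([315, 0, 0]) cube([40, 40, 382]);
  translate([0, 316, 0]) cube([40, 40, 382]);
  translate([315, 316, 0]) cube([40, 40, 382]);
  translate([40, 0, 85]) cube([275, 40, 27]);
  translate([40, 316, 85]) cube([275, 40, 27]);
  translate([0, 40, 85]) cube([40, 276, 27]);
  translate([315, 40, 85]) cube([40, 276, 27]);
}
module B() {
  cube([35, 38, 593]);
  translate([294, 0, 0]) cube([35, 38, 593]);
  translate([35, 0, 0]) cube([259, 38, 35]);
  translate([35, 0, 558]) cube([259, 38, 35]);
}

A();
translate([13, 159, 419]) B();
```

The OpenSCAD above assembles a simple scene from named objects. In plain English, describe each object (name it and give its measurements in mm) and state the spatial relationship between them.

A is a four-legged stool. The seat is a 355×356×37 mm slab whose top surface is at z = 419 mm; four square legs, each 40×40 mm in cross-section, run from the floor (z = 0) to the underside of the seat, each flush with a corner of the seat. Four stretchers, 40 mm wide and 27 mm tall, connect adjacent legs with their undersides at z = 85 mm, each running between the inner faces of the legs it joins and aligned with the legs' outer faces on the other axis.

B is a rectangular picture frame lying in the x–z plane (depth along y). The opening is 259 mm wide (x) by 523 mm tall (z), surrounded by a border 35 mm wide on all four sides. The frame is 38 mm deep and is made of two full-height vertical stiles with two horizontal rails fitted between them.

The picture frame is on top of the stool, centred.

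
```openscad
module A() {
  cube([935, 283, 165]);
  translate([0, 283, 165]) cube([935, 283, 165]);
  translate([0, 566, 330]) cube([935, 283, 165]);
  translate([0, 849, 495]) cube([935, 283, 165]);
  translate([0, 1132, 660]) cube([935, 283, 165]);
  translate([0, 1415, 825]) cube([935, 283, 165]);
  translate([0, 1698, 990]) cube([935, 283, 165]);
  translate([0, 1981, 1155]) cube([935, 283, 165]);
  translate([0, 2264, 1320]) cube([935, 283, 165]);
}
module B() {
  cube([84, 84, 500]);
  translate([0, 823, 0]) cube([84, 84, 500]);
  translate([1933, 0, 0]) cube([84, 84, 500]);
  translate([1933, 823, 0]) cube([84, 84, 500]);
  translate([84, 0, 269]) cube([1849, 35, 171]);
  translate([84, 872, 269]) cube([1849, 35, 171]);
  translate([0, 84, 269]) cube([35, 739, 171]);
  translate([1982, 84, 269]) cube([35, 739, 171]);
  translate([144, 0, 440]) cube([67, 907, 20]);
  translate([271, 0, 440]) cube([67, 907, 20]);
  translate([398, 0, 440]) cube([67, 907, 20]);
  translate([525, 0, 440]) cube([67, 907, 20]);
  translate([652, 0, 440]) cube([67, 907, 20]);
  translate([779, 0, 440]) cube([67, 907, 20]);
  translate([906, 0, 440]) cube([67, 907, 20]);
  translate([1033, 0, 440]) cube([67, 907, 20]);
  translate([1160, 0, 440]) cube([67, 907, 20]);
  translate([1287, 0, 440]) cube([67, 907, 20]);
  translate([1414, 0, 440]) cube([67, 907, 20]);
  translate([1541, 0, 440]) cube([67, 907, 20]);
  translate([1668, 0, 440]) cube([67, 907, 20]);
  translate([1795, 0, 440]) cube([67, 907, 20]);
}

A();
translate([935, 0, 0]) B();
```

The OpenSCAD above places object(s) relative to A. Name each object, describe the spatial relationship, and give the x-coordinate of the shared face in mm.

A is a staircase. B is a bed frame. The bed frame is against the staircase's +x side, with their −y faces flush. The x-coordinate of the shared face is 935 mm.

The staircase's +x face and the bed frame's −x face are both at x = 935 mm.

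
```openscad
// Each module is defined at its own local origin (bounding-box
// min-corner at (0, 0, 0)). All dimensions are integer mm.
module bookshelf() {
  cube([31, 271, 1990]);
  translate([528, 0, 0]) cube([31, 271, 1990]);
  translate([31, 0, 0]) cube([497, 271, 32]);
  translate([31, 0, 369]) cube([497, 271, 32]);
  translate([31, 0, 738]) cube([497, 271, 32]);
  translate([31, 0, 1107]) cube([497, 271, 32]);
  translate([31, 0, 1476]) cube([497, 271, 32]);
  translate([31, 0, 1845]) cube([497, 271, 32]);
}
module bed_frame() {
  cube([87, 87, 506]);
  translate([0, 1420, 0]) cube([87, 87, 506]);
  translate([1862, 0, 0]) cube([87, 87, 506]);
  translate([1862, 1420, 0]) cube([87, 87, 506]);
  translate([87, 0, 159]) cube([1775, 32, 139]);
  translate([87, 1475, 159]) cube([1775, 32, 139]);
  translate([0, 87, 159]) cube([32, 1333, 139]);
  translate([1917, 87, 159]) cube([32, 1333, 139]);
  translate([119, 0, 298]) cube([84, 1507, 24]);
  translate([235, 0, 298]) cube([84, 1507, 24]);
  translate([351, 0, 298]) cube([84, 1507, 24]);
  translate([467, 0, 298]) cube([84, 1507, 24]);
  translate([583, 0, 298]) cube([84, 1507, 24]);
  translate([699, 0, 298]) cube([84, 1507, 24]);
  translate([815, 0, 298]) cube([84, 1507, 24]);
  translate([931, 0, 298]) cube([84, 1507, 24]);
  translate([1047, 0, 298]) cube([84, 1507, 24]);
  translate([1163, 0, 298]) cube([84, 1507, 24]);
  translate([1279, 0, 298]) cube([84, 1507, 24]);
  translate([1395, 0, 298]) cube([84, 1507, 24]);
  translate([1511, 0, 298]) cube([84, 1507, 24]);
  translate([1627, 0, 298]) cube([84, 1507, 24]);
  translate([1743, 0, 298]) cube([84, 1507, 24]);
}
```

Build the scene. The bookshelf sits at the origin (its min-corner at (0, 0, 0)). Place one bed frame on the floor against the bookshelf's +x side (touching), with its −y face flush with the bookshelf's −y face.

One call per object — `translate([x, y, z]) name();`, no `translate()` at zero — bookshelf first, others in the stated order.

bookshelf();
translate([559, 0, 0]) bed_frame();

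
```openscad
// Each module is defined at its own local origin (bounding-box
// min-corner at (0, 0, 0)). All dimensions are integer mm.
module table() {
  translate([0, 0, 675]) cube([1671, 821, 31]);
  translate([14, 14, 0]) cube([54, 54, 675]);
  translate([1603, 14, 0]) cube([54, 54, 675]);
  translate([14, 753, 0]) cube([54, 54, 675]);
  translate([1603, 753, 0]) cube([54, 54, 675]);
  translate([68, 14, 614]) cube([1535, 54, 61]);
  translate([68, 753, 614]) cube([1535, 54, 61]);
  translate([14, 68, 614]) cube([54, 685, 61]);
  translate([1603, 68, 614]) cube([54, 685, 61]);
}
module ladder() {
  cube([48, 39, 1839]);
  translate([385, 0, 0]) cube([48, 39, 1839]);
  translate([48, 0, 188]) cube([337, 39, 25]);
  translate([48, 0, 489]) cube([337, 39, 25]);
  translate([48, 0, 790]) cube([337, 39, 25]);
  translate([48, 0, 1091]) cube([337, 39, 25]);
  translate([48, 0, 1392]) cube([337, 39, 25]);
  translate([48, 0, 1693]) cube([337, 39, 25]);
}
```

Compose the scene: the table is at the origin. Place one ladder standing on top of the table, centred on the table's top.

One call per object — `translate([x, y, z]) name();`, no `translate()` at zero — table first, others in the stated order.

table();
translate([619, 391, 706]) ladder();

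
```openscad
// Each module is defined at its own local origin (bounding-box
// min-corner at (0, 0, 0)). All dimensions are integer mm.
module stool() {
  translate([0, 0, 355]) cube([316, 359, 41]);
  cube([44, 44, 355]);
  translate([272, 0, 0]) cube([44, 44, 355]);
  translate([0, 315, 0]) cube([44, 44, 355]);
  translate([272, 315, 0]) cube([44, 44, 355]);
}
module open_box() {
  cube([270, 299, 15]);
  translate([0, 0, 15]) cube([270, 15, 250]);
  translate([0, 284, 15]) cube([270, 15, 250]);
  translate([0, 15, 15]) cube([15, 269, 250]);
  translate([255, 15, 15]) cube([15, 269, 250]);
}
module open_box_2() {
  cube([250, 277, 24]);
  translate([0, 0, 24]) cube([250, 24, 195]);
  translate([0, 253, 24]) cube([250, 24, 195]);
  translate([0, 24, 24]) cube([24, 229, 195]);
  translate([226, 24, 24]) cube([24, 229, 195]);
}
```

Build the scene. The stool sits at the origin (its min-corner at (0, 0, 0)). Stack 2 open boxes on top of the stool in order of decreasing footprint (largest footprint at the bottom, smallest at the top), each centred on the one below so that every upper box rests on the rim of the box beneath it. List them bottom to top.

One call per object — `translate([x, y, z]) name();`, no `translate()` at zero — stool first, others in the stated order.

stool();
translate([23, 30, 396]) open_box();
translate([33, 41, 661]) open_box_2();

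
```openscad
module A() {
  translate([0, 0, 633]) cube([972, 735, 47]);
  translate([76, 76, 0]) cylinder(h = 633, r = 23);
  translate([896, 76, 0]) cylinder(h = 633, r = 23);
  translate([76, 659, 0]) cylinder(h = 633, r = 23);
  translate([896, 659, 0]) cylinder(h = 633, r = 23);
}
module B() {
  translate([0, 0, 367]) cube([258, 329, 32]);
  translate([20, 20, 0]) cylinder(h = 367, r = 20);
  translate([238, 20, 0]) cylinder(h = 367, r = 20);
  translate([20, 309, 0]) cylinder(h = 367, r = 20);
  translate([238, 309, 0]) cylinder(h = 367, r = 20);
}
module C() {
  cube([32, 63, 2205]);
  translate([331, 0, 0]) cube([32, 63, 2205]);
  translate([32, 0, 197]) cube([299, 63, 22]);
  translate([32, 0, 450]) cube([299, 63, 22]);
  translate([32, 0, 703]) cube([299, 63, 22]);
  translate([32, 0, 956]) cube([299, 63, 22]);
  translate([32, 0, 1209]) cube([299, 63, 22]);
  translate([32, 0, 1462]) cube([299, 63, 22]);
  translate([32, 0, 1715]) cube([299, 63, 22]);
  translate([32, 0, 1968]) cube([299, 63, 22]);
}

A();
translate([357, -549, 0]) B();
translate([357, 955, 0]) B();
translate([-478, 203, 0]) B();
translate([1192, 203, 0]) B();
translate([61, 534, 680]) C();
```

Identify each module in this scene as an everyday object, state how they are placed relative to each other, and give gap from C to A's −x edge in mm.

A is a table. B is a stool. C is a ladder. Four stools sit around the table at the −y, +y, −x, +x sides. The ladder is on top of the table. The gap from the ladder to the table's −x edge is 61 mm.

The ladder's min-x is at 61; the table's min-x is 0; gap = 61 mm.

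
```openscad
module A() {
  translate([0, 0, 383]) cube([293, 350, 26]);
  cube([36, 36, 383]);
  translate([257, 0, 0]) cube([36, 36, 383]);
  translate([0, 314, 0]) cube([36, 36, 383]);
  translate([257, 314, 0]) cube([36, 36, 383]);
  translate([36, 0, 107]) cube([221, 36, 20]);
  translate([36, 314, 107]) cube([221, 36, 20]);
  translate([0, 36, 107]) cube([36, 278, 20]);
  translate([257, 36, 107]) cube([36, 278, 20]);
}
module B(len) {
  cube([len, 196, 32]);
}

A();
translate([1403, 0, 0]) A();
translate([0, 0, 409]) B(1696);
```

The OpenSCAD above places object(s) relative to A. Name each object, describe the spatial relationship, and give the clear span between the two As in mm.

A is a stool. B is a beam. A beam spans the tops of two stools. The clear span between the two stools is 1110 mm.

Second stool starts at x = 1403; first ends at x = 293; clear span = 1403 − 293 = 1110 mm.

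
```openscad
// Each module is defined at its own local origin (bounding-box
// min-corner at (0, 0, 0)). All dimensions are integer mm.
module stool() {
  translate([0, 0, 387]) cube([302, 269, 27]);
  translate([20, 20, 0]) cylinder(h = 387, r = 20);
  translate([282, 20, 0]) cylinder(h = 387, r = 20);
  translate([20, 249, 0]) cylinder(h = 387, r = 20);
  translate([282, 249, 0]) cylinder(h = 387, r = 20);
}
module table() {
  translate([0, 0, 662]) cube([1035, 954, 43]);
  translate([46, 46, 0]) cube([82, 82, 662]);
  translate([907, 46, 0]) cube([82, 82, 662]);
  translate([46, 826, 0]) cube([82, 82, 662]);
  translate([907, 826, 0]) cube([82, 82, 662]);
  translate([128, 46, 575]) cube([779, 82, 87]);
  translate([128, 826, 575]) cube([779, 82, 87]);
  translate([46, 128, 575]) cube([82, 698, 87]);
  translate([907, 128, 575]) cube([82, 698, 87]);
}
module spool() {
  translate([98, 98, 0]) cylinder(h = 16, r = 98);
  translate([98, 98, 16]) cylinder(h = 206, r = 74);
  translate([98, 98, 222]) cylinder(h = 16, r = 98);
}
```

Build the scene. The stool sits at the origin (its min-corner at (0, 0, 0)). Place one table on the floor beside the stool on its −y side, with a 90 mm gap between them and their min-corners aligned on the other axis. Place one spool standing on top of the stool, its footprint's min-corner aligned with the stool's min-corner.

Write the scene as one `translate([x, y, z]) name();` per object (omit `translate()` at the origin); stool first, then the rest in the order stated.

stool();
translate([0, -1044, 0]) table();
translate([0, 0, 414]) spool();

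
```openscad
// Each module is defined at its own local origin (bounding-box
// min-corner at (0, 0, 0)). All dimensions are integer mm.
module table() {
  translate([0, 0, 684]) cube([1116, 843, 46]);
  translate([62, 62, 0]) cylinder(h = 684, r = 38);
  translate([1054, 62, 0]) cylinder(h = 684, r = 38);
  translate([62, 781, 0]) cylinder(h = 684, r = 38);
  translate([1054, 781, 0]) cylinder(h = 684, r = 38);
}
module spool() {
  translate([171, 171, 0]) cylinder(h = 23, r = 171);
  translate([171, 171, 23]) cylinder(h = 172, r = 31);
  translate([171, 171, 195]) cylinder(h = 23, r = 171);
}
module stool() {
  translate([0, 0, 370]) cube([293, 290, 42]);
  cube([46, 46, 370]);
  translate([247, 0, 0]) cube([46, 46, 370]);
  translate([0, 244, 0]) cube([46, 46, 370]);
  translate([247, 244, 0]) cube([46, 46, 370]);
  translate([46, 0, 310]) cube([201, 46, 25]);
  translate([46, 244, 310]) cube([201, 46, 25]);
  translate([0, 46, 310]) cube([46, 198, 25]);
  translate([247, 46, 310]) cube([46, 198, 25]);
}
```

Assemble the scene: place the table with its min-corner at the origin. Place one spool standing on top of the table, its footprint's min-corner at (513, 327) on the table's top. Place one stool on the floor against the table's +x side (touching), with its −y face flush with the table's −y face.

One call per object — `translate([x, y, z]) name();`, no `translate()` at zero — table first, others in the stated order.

table();
translate([513, 327, 730]) spool();
translate([1116, 0, 0]) stool();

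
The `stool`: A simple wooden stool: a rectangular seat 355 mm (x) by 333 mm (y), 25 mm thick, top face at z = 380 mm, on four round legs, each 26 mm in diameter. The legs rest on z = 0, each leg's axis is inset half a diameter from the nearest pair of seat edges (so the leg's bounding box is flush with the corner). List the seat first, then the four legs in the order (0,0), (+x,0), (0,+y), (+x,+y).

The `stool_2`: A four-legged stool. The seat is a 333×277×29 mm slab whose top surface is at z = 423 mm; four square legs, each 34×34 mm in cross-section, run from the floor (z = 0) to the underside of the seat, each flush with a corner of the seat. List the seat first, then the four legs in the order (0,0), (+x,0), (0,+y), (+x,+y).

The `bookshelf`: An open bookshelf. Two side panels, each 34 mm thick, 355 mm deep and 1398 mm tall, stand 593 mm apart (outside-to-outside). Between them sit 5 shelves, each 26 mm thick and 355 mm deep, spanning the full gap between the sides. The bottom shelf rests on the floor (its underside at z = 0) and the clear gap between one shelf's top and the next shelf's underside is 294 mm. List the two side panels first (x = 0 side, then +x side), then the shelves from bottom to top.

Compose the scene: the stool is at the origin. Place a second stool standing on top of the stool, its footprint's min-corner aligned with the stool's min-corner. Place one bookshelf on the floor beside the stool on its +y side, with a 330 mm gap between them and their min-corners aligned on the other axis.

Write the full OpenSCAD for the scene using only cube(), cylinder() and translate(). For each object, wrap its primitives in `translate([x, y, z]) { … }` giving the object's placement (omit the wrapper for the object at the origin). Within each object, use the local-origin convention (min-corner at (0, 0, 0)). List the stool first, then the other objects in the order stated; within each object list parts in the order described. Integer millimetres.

translate([0, 0, 355]) cube([355, 333, 25]);
translate([13, 13, 0]) cylinder(h = 355, r = 13);
translate([342, 13, 0]) cylinder(h = 355, r = 13);
translate([13, 320, 0]) cylinder(h = 355, r = 13);
translate([342, 320, 0]) cylinder(h = 355, r = 13);
translate([0, 0, 380]) {
  translate([0, 0, 394]) cube([333, 277, 29]);
  cube([34, 34, 394]);
  translate([299, 0, 0]) cube([34, 34, 394]);
  translate([0, 243, 0]) cube([34, 34, 394]);
  translate([299, 243, 0]) cube([34, 34, 394]);
}
translate([0, 663, 0]) {
  cube([34, 355, 1398]);
  translate([559, 0, 0]) cube([34, 355, 1398]);
  translate([34, 0, 0]) cube([525, 355, 26]);
  translate([34, 0, 320]) cube([525, 355, 26]);
  translate([34, 0, 640]) cube([525, 355, 26]);
  translate([34, 0, 960]) cube([525, 355, 26]);
  translate([34, 0, 1280]) cube([525, 355, 26]);
}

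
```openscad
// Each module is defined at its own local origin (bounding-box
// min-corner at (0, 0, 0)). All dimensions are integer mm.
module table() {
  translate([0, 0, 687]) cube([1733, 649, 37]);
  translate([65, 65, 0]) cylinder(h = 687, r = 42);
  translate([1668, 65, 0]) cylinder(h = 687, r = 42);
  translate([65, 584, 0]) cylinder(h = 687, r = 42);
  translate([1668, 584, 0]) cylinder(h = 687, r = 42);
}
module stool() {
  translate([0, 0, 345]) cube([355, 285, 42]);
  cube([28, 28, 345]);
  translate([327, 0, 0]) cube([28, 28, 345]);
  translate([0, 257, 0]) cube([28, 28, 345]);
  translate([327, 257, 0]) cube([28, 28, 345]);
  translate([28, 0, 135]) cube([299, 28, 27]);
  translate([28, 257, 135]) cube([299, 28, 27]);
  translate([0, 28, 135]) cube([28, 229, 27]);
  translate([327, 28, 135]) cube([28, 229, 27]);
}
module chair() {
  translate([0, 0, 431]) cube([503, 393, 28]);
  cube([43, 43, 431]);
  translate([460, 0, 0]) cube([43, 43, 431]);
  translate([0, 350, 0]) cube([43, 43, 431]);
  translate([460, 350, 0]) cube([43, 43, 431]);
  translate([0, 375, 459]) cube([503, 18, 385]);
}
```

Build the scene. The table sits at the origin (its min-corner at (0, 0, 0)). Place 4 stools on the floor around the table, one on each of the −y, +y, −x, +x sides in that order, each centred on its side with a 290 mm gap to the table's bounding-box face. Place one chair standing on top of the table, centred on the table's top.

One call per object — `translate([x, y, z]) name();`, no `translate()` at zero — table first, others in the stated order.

table();
translate([689, -575, 0]) stool();
translate([689, 939, 0]) stool();
translate([-645, 182, 0]) stool();
translate([2023, 182, 0]) stool();
translate([615, 128, 724]) chair();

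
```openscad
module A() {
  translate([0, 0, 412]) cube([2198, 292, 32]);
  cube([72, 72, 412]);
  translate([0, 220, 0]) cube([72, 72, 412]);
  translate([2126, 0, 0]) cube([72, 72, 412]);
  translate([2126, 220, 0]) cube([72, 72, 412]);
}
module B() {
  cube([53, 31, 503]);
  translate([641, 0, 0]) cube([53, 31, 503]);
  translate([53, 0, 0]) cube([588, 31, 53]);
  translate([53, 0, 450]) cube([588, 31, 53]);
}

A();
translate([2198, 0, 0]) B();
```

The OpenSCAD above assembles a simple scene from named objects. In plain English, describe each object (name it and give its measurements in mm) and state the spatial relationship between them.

A is a long wooden bench with a 2198 mm (x) × 292 mm (y) seat, 32 mm thick, its top surface 444 mm above the floor. Four 72 mm square legs at the seat corners, flush with the edges, run from z = 0 to the seat underside.

B is a rectangular picture frame lying in the x–z plane (depth along y). The opening is 588 mm wide (x) by 397 mm tall (z), surrounded by a border 53 mm wide on all four sides. The frame is 31 mm deep and is made of two full-height vertical stiles with two horizontal rails fitted between them.

The picture frame is against the bench's +x side, with their −y faces flush.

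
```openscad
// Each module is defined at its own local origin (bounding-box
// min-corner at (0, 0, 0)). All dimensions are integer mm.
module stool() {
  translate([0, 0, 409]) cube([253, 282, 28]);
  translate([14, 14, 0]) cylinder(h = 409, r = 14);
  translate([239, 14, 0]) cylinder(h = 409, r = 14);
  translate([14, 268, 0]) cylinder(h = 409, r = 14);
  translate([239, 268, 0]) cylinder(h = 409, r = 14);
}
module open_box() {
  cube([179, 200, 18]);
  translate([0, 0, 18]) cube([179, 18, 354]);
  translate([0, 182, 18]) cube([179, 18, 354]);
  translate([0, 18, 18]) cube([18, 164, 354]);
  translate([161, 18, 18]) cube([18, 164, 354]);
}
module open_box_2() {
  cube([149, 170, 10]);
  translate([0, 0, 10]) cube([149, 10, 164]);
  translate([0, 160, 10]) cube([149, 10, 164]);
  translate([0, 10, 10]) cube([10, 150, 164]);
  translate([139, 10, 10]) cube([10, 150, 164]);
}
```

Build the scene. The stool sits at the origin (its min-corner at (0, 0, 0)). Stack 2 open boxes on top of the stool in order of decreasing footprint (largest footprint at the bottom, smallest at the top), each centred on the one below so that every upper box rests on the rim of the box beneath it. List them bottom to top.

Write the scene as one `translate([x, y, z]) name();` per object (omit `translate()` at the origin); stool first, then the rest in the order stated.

stool();
translate([37, 41, 437]) open_box();
translate([52, 56, 809]) open_box_2();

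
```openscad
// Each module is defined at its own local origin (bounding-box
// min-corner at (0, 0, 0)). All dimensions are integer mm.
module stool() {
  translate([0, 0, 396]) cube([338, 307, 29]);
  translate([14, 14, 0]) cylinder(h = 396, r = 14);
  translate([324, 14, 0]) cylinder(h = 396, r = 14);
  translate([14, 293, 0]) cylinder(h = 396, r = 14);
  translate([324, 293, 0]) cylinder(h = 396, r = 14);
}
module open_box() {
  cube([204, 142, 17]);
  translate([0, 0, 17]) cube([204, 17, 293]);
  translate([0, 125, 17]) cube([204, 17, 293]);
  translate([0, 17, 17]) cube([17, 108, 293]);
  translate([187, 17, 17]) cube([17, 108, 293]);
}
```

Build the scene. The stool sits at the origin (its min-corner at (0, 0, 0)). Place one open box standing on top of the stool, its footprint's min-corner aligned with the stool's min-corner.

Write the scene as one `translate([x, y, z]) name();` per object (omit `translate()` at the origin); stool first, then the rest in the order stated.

stool();
translate([0, 0, 425]) open_box();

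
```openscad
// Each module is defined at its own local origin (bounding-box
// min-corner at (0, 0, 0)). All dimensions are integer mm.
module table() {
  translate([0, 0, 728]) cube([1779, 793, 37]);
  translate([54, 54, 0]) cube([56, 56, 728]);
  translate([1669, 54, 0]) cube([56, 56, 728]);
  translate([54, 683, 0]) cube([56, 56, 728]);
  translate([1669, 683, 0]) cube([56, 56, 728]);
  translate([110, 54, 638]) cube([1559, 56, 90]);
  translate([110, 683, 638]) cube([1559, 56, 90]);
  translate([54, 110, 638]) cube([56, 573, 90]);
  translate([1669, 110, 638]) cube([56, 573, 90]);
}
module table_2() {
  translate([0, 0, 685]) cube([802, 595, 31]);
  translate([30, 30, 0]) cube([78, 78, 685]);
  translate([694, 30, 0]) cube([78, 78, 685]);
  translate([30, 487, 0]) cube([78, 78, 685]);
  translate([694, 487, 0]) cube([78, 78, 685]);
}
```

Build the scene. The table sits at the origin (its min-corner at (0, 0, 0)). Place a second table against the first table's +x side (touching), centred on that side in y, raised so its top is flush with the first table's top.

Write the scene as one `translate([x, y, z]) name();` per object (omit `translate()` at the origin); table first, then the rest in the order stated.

table();
translate([1779, 99, 49]) table_2();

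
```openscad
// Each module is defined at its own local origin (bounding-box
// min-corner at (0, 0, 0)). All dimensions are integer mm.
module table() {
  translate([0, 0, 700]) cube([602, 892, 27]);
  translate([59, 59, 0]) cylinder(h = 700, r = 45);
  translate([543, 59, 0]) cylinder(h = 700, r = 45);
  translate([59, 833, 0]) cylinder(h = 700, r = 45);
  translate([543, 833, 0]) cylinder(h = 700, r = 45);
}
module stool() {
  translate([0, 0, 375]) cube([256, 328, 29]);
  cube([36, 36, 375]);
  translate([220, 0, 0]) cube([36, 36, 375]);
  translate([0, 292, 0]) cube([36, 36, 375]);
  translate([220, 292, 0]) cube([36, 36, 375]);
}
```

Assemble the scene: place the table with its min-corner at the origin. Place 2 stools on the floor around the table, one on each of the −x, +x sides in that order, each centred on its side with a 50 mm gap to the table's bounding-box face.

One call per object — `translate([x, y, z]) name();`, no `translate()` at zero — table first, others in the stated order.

table();
translate([-306, 282, 0]) stool();
translate([652, 282, 0]) stool();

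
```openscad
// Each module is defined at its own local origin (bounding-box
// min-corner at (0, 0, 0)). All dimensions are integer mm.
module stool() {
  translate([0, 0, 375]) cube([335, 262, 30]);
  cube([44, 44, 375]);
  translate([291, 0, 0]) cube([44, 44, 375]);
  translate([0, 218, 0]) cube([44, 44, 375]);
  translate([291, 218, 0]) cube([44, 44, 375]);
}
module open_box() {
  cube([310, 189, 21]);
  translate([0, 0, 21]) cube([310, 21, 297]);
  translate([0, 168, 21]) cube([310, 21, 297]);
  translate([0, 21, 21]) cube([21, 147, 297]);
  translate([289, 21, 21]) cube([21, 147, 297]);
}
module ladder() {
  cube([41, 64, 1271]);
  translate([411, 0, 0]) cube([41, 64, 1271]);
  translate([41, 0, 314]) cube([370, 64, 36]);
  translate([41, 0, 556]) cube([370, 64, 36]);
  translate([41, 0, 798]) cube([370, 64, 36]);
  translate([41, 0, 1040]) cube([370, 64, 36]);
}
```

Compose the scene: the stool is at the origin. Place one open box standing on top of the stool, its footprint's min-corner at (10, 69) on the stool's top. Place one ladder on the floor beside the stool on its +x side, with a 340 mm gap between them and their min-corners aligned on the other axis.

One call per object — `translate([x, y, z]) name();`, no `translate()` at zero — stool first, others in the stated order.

stool();
translate([10, 69, 405]) open_box();
translate([675, 0, 0]) ladder();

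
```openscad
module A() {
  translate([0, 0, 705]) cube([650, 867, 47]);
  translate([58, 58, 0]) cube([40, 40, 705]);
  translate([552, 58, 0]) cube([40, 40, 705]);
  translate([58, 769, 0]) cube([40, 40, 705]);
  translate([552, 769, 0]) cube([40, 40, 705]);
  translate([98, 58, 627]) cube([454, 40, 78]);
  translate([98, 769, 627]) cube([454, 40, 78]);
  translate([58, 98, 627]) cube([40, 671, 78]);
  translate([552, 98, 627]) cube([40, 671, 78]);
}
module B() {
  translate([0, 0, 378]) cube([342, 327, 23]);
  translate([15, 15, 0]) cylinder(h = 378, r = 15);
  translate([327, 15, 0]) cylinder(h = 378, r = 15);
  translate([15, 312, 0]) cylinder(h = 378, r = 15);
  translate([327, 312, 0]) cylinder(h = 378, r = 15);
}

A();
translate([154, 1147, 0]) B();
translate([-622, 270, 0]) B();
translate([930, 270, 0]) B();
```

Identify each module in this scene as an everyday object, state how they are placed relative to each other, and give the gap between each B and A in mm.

Each stool's nearest face is 280 mm from the table's bounding box.

A is a table. B is a stool. Three stools sit around the table at the +y, −x, +x sides. The gap between each stool and the table is 280 mm.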